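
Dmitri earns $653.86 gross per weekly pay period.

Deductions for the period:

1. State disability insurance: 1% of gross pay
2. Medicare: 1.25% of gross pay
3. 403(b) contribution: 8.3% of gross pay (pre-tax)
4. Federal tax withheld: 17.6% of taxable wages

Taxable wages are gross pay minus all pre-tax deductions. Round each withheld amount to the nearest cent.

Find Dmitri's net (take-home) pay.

$479.35

403(b) contribution: $653.86 × 0.083 = $54.27
Taxable wages = $653.86 − $54.27 = $599.59
Federal tax withheld: $599.59 × 0.176 = $105.53
Medicare: $653.86 × 0.0125 = $8.17
State disability insurance: $653.86 × 0.01 = $6.54
Total deductions = $54.27 + $105.53 + $8.17 + $6.54 = $174.51
Net pay = $653.86 − $174.51 = $479.35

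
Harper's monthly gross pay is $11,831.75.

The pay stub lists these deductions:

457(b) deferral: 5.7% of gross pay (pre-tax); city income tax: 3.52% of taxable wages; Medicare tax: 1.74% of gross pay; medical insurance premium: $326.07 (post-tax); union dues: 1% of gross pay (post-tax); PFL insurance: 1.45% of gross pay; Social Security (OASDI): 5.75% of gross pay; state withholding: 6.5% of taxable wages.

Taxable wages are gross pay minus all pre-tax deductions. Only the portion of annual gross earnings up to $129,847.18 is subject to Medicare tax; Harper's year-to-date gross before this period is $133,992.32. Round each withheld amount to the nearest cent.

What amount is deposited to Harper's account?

$8,743.09

457(b) deferral: $11,831.75 × 0.057 = $674.41
Taxable wages = $11,831.75 − $674.41 = $11,157.34
City income tax: $11,157.34 × 0.0352 = $392.74
State withholding: $11,157.34 × 0.065 = $725.23
PFL insurance: $11,831.75 × 0.0145 = $171.56
Social Security (OASDI): $11,831.75 × 0.0575 = $680.33
Medicare tax: annual cap $129,847.18 already reached (YTD $133,992.32), so $0.00
Medical insurance premium: $326.07
Union dues: $11,831.75 × 0.01 = $118.32
Total deductions = $674.41 + $392.74 + $725.23 + $171.56 + $680.33 + $0.00 + $326.07 + $118.32 = $3,088.66
Net pay = $11,831.75 − $3,088.66 = $8,743.09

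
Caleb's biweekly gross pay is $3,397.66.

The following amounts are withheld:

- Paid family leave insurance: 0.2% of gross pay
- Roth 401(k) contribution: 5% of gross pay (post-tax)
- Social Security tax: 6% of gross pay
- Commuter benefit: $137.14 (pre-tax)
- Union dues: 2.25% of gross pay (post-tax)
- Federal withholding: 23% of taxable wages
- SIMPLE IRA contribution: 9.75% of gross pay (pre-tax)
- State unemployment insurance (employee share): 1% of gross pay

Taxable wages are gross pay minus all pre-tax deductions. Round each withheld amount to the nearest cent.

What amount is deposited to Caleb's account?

$1,764.55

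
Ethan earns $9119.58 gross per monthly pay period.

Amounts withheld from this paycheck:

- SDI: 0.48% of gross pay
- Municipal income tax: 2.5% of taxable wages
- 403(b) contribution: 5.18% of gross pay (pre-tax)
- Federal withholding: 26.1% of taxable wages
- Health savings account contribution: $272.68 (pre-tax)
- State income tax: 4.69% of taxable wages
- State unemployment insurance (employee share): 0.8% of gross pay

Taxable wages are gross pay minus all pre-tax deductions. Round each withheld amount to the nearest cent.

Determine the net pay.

$5469.91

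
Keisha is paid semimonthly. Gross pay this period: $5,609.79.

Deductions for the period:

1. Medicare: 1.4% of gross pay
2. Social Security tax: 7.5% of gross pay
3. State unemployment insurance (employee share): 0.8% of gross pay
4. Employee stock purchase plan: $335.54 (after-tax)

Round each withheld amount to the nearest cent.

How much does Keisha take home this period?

Medicare: $5,609.79 × 0.014 = $78.54
Social Security tax: $5,609.79 × 0.075 = $420.73
State unemployment insurance (employee share): $5,609.79 × 0.008 = $44.88
Employee stock purchase plan: $335.54
Total deductions = $78.54 + $420.73 + $44.88 + $335.54 = $879.69
Net pay = $5,609.79 − $879.69 = $4,730.10

$4,730.10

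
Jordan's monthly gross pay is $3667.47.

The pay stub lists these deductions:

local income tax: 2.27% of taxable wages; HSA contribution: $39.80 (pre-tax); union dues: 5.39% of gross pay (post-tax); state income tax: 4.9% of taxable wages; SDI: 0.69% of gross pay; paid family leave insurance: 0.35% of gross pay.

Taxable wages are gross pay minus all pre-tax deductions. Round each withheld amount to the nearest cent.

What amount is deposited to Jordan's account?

$3131.73

HSA contribution: $39.80
Taxable wages = $3667.47 − $39.80 = $3627.67
Local income tax: $3627.67 × 0.0227 = $82.35
State income tax: $3627.67 × 0.049 = $177.76
SDI: $3667.47 × 0.0069 = $25.31
Paid family leave insurance: $3667.47 × 0.0035 = $12.84
Union dues: $3667.47 × 0.0539 = $197.68
Total deductions = $39.80 + $82.35 + $177.76 + $25.31 + $12.84 + $197.68 = $535.74
Net pay = $3667.47 − $535.74 = $3131.73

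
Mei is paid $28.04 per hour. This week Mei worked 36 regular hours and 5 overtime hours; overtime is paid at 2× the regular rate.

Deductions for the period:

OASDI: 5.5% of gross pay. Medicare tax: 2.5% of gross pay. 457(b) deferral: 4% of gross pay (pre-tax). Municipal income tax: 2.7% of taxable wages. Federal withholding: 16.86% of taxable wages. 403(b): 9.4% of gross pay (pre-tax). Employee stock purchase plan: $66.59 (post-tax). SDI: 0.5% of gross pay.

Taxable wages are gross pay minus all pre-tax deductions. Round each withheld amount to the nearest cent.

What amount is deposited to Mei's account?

Regular pay: 36 × $28.04 = $1,009.44
Overtime pay: 5 × $28.04 × 2 = $280.40
Gross pay = $1,009.44 + $280.40 = $1,289.84
457(b) deferral: $1,289.84 × 0.04 = $51.59
403(b): $1,289.84 × 0.094 = $121.24
Pre-tax total = $51.59 + $121.24 = $172.83
Taxable wages = $1,289.84 − $172.83 = $1,117.01
Federal withholding: $1,117.01 × 0.1686 = $188.33
Municipal income tax: $1,117.01 × 0.027 = $30.16
SDI: $1,289.84 × 0.005 = $6.45
Medicare tax: $1,289.84 × 0.025 = $32.25
OASDI: $1,289.84 × 0.055 = $70.94
Employee stock purchase plan: $66.59
Total deductions = $51.59 + $121.24 + $188.33 + $30.16 + $6.45 + $32.25 + $70.94 + $66.59 = $567.55
Net pay = $1,289.84 − $567.55 = $722.29

$722.29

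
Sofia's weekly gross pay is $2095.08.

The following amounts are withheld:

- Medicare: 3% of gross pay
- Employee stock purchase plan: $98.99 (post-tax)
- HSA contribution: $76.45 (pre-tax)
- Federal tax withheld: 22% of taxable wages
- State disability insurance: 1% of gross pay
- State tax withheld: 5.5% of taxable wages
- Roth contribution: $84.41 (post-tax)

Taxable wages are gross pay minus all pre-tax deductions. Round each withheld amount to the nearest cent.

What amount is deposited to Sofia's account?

$1196.31

HSA contribution: $76.45
Taxable wages = $2095.08 − $76.45 = $2018.63
Federal tax withheld: $2018.63 × 0.22 = $444.10
State tax withheld: $2018.63 × 0.055 = $111.02
Medicare: $2095.08 × 0.03 = $62.85
State disability insurance: $2095.08 × 0.01 = $20.95
Roth contribution: $84.41
Employee stock purchase plan: $98.99
Total deductions = $76.45 + $444.10 + $111.02 + $62.85 + $20.95 + $84.41 + $98.99 = $898.77
Net pay = $2095.08 − $898.77 = $1196.31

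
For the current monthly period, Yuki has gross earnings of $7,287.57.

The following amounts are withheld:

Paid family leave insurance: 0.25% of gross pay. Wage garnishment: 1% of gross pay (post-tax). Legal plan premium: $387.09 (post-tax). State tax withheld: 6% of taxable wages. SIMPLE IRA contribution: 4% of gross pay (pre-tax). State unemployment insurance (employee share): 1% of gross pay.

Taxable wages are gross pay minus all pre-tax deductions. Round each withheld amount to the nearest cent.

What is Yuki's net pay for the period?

$6,025.24

SIMPLE IRA contribution: $7,287.57 × 0.04 = $291.50
Taxable wages = $7,287.57 − $291.50 = $6,996.07
State tax withheld: $6,996.07 × 0.06 = $419.76
State unemployment insurance (employee share): $7,287.57 × 0.01 = $72.88
Paid family leave insurance: $7,287.57 × 0.0025 = $18.22
Wage garnishment: $7,287.57 × 0.01 = $72.88
Legal plan premium: $387.09
Total deductions = $291.50 + $419.76 + $72.88 + $18.22 + $72.88 + $387.09 = $1,262.33
Net pay = $7,287.57 − $1,262.33 = $6,025.24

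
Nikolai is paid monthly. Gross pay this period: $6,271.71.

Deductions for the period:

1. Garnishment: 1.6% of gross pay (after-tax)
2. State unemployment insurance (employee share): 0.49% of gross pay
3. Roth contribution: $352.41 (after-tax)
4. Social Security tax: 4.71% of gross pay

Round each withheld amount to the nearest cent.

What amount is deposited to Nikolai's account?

$5,492.82

Social Security tax: $6,271.71 × 0.0471 = $295.40
State unemployment insurance (employee share): $6,271.71 × 0.0049 = $30.73
Roth contribution: $352.41
Garnishment: $6,271.71 × 0.016 = $100.35
Total deductions = $295.40 + $30.73 + $352.41 + $100.35 = $778.89
Net pay = $6,271.71 − $778.89 = $5,492.82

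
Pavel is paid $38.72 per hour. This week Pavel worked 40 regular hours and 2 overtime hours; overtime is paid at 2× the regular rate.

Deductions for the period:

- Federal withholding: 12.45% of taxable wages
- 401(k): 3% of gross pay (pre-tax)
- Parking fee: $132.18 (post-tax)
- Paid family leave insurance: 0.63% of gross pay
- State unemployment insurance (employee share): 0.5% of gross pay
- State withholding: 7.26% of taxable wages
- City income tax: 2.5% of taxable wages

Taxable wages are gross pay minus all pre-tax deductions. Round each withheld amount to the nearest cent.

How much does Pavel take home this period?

Regular pay: 40 × $38.72 = $1,548.80
Overtime pay: 2 × $38.72 × 2 = $154.88
Gross pay = $1,548.80 + $154.88 = $1,703.68
401(k): $1,703.68 × 0.03 = $51.11
Taxable wages = $1,703.68 − $51.11 = $1,652.57
State withholding: $1,652.57 × 0.0726 = $119.98
Federal withholding: $1,652.57 × 0.1245 = $205.74
City income tax: $1,652.57 × 0.025 = $41.31
Paid family leave insurance: $1,703.68 × 0.0063 = $10.73
State unemployment insurance (employee share): $1,703.68 × 0.005 = $8.52
Parking fee: $132.18
Total deductions = $51.11 + $119.98 + $205.74 + $41.31 + $10.73 + $8.52 + $132.18 = $569.57
Net pay = $1,703.68 − $569.57 = $1,134.11

$1,134.11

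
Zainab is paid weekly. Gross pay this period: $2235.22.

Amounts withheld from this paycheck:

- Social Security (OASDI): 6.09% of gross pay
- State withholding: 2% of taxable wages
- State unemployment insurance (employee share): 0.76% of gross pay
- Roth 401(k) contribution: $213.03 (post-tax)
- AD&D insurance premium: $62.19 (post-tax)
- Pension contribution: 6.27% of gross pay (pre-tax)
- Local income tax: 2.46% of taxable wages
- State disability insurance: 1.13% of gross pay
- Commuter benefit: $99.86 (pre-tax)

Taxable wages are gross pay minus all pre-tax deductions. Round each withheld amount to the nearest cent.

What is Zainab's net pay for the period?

Commuter benefit: $99.86
Pension contribution: $2235.22 × 0.0627 = $140.15
Pre-tax total = $99.86 + $140.15 = $240.01
Taxable wages = $2235.22 − $240.01 = $1995.21
Local income tax: $1995.21 × 0.0246 = $49.08
State withholding: $1995.21 × 0.02 = $39.90
Social Security (OASDI): $2235.22 × 0.0609 = $136.12
State unemployment insurance (employee share): $2235.22 × 0.0076 = $16.99
State disability insurance: $2235.22 × 0.0113 = $25.26
Roth 401(k) contribution: $213.03
AD&D insurance premium: $62.19
Total deductions = $99.86 + $140.15 + $49.08 + $39.90 + $136.12 + $16.99 + $25.26 + $213.03 + $62.19 = $782.58
Net pay = $2235.22 − $782.58 = $1452.64

$1452.64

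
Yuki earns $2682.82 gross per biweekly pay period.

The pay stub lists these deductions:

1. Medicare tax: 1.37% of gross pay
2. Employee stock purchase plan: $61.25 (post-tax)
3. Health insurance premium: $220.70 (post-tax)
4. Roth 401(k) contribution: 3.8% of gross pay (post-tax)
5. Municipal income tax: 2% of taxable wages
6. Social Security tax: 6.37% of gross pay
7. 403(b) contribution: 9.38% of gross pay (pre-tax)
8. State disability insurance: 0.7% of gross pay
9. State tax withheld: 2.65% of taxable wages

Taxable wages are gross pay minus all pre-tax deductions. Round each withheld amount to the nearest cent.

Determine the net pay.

$1707.79

403(b) contribution: $2682.82 × 0.0938 = $251.65
Taxable wages = $2682.82 − $251.65 = $2431.17
Municipal income tax: $2431.17 × 0.02 = $48.62
State tax withheld: $2431.17 × 0.0265 = $64.43
Social Security tax: $2682.82 × 0.0637 = $170.90
Medicare tax: $2682.82 × 0.0137 = $36.75
State disability insurance: $2682.82 × 0.007 = $18.78
Roth 401(k) contribution: $2682.82 × 0.038 = $101.95
Health insurance premium: $220.70
Employee stock purchase plan: $61.25
Total deductions = $251.65 + $48.62 + $64.43 + $170.90 + $36.75 + $18.78 + $101.95 + $220.70 + $61.25 = $975.03
Net pay = $2682.82 − $975.03 = $1707.79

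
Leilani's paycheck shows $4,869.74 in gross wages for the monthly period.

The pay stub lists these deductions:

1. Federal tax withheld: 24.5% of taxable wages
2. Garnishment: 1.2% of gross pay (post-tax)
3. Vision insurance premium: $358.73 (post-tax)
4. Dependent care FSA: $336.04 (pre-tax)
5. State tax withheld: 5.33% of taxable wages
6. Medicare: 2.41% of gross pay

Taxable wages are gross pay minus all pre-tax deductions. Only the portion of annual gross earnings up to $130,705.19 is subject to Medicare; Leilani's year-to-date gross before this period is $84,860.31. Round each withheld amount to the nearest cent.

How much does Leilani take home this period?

$2,646.76

Dependent care FSA: $336.04
Taxable wages = $4,869.74 − $336.04 = $4,533.70
State tax withheld: $4,533.70 × 0.0533 = $241.65
Federal tax withheld: $4,533.70 × 0.245 = $1,110.76
Medicare: cap not yet reached, full $4,869.74 is subject → $4,869.74 × 0.0241 = $117.36
Vision insurance premium: $358.73
Garnishment: $4,869.74 × 0.012 = $58.44
Total deductions = $336.04 + $241.65 + $1,110.76 + $117.36 + $358.73 + $58.44 = $2,222.98
Net pay = $4,869.74 − $2,222.98 = $2,646.76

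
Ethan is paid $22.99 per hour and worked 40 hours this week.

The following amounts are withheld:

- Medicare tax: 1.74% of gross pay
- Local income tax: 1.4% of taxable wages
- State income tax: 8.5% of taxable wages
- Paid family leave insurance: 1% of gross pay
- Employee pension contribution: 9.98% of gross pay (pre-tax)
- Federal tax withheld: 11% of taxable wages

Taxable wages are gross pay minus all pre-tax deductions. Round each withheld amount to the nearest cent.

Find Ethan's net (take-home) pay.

$629.61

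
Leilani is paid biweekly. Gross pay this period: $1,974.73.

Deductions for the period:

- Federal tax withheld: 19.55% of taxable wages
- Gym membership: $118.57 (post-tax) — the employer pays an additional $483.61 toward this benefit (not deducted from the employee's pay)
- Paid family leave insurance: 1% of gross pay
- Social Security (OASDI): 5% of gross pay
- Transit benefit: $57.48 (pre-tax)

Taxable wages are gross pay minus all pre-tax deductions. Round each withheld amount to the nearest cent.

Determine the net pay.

Transit benefit: $57.48
Taxable wages = $1,974.73 − $57.48 = $1,917.25
Federal tax withheld: $1,917.25 × 0.1955 = $374.82
Paid family leave insurance: $1,974.73 × 0.01 = $19.75
Social Security (OASDI): $1,974.73 × 0.05 = $98.74
Gym membership: $118.57
(Employer's $483.61 toward gym membership is not withheld from the employee.)
Total deductions = $57.48 + $374.82 + $19.75 + $98.74 + $118.57 = $669.36
Net pay = $1,974.73 − $669.36 = $1,305.37

$1,305.37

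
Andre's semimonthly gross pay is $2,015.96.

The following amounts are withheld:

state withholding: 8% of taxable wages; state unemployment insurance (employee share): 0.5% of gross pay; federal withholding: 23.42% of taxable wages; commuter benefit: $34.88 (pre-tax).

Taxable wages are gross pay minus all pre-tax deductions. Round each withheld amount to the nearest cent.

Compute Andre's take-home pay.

$1,348.54

Commuter benefit: $34.88
Taxable wages = $2,015.96 − $34.88 = $1,981.08
Federal withholding: $1,981.08 × 0.2342 = $463.97
State withholding: $1,981.08 × 0.08 = $158.49
State unemployment insurance (employee share): $2,015.96 × 0.005 = $10.08
Total deductions = $34.88 + $463.97 + $158.49 + $10.08 = $667.42
Net pay = $2,015.96 − $667.42 = $1,348.54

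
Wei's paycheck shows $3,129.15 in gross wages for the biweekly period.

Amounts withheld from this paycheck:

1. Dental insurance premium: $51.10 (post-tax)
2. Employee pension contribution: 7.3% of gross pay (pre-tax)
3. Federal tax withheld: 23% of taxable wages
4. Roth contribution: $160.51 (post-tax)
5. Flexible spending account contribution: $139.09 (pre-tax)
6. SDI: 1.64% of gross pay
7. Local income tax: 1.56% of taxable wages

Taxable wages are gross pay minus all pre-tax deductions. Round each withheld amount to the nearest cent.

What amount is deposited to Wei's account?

Employee pension contribution: $3,129.15 × 0.073 = $228.43
Flexible spending account contribution: $139.09
Pre-tax total = $228.43 + $139.09 = $367.52
Taxable wages = $3,129.15 − $367.52 = $2,761.63
Federal tax withheld: $2,761.63 × 0.23 = $635.17
Local income tax: $2,761.63 × 0.0156 = $43.08
SDI: $3,129.15 × 0.0164 = $51.32
Dental insurance premium: $51.10
Roth contribution: $160.51
Total deductions = $228.43 + $139.09 + $635.17 + $43.08 + $51.32 + $51.10 + $160.51 = $1,308.70
Net pay = $3,129.15 − $1,308.70 = $1,820.45

$1,820.45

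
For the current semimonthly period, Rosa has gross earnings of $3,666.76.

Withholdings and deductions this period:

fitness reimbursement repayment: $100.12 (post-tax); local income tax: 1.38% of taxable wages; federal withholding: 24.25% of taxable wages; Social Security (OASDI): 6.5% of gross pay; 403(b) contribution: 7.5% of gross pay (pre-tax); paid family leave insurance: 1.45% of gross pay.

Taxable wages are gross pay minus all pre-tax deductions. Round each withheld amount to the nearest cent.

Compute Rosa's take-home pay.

$2,130.81

403(b) contribution: $3,666.76 × 0.075 = $275.01
Taxable wages = $3,666.76 − $275.01 = $3,391.75
Local income tax: $3,391.75 × 0.0138 = $46.81
Federal withholding: $3,391.75 × 0.2425 = $822.50
Social Security (OASDI): $3,666.76 × 0.065 = $238.34
Paid family leave insurance: $3,666.76 × 0.0145 = $53.17
Fitness reimbursement repayment: $100.12
Total deductions = $275.01 + $46.81 + $822.50 + $238.34 + $53.17 + $100.12 = $1,535.95
Net pay = $3,666.76 − $1,535.95 = $2,130.81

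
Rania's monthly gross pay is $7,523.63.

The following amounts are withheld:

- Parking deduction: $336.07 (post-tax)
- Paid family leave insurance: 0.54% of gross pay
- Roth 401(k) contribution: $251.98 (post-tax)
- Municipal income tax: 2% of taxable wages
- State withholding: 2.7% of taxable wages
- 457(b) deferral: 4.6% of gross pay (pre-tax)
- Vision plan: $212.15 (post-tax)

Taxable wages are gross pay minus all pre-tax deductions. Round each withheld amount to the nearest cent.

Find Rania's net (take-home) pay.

$5,999.37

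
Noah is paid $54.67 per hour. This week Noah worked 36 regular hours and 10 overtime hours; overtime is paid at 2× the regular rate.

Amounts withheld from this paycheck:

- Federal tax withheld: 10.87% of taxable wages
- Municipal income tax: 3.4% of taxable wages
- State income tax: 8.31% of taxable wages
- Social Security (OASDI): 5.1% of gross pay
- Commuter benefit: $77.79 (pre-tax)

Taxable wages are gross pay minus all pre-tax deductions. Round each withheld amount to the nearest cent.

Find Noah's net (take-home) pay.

Regular pay: 36 × $54.67 = $1968.12
Overtime pay: 10 × $54.67 × 2 = $1093.40
Gross pay = $1968.12 + $1093.40 = $3061.52
Commuter benefit: $77.79
Taxable wages = $3061.52 − $77.79 = $2983.73
Federal tax withheld: $2983.73 × 0.1087 = $324.33
State income tax: $2983.73 × 0.0831 = $247.95
Municipal income tax: $2983.73 × 0.034 = $101.45
Social Security (OASDI): $3061.52 × 0.051 = $156.14
Total deductions = $77.79 + $324.33 + $247.95 + $101.45 + $156.14 = $907.66
Net pay = $3061.52 − $907.66 = $2153.86

$2153.86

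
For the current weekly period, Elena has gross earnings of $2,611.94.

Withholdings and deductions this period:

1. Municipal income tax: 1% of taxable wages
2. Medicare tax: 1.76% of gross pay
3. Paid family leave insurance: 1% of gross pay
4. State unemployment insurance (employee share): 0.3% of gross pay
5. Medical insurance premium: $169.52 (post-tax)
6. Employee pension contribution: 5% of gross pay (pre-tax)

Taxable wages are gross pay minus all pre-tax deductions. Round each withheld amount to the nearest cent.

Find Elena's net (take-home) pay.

Employee pension contribution: $2,611.94 × 0.05 = $130.60
Taxable wages = $2,611.94 − $130.60 = $2,481.34
Municipal income tax: $2,481.34 × 0.01 = $24.81
Medicare tax: $2,611.94 × 0.0176 = $45.97
Paid family leave insurance: $2,611.94 × 0.01 = $26.12
State unemployment insurance (employee share): $2,611.94 × 0.003 = $7.84
Medical insurance premium: $169.52
Total deductions = $130.60 + $24.81 + $45.97 + $26.12 + $7.84 + $169.52 = $404.86
Net pay = $2,611.94 − $404.86 = $2,207.08

$2,207.08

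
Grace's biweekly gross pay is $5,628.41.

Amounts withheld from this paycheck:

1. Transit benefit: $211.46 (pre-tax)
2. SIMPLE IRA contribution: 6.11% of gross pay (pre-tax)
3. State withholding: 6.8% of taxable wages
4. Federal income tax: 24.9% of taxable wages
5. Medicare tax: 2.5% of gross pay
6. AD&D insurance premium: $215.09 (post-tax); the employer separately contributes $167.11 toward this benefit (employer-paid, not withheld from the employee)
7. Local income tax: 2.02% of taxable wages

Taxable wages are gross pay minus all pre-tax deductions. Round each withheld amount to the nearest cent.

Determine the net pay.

$3,006.61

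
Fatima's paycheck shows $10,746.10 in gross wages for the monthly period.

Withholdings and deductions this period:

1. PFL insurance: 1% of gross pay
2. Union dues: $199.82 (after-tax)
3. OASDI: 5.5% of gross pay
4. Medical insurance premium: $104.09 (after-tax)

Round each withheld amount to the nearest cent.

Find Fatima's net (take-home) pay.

$9,743.69

PFL insurance: $10,746.10 × 0.01 = $107.46
OASDI: $10,746.10 × 0.055 = $591.04
Union dues: $199.82
Medical insurance premium: $104.09
Total deductions = $107.46 + $591.04 + $199.82 + $104.09 = $1,002.41
Net pay = $10,746.10 − $1,002.41 = $9,743.69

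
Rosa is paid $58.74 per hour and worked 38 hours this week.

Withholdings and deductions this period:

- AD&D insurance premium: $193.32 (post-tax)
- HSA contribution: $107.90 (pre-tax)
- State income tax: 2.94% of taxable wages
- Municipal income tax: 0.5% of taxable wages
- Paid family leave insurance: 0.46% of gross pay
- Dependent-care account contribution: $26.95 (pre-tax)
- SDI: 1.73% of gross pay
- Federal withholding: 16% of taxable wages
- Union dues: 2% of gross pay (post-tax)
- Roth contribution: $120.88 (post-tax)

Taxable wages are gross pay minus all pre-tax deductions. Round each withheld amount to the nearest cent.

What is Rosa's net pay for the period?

Gross pay: 38 × $58.74 = $2,232.12
HSA contribution: $107.90
Dependent-care account contribution: $26.95
Pre-tax total = $107.90 + $26.95 = $134.85
Taxable wages = $2,232.12 − $134.85 = $2,097.27
State income tax: $2,097.27 × 0.0294 = $61.66
Federal withholding: $2,097.27 × 0.16 = $335.56
Municipal income tax: $2,097.27 × 0.005 = $10.49
SDI: $2,232.12 × 0.0173 = $38.62
Paid family leave insurance: $2,232.12 × 0.0046 = $10.27
Roth contribution: $120.88
Union dues: $2,232.12 × 0.02 = $44.64
AD&D insurance premium: $193.32
Total deductions = $107.90 + $26.95 + $61.66 + $335.56 + $10.49 + $38.62 + $10.27 + $120.88 + $44.64 + $193.32 = $950.29
Net pay = $2,232.12 − $950.29 = $1,281.83

$1,281.83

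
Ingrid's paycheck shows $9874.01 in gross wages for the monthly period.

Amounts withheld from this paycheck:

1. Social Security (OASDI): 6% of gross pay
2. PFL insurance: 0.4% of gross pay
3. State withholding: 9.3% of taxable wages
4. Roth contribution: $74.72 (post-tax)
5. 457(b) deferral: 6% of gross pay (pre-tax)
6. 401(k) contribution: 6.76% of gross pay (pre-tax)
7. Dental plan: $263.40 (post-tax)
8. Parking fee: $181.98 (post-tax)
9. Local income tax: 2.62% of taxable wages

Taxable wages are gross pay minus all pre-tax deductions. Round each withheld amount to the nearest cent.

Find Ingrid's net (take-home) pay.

$6435.25

457(b) deferral: $9874.01 × 0.06 = $592.44
401(k) contribution: $9874.01 × 0.0676 = $667.48
Pre-tax total = $592.44 + $667.48 = $1259.92
Taxable wages = $9874.01 − $1259.92 = $8614.09
Local income tax: $8614.09 × 0.0262 = $225.69
State withholding: $8614.09 × 0.093 = $801.11
PFL insurance: $9874.01 × 0.004 = $39.50
Social Security (OASDI): $9874.01 × 0.06 = $592.44
Roth contribution: $74.72
Parking fee: $181.98
Dental plan: $263.40
Total deductions = $592.44 + $667.48 + $225.69 + $801.11 + $39.50 + $592.44 + $74.72 + $181.98 + $263.40 = $3438.76
Net pay = $9874.01 − $3438.76 = $6435.25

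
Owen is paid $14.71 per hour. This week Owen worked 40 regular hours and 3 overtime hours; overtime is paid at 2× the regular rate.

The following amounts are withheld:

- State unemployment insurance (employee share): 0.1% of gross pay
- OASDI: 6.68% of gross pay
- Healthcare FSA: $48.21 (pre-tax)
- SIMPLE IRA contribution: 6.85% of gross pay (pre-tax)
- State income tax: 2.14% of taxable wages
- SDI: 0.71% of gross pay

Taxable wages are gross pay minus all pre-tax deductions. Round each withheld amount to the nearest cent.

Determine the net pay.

$518.96

Regular pay: 40 × $14.71 = $588.40
Overtime pay: 3 × $14.71 × 2 = $88.26
Gross pay = $588.40 + $88.26 = $676.66
SIMPLE IRA contribution: $676.66 × 0.0685 = $46.35
Healthcare FSA: $48.21
Pre-tax total = $46.35 + $48.21 = $94.56
Taxable wages = $676.66 − $94.56 = $582.10
State income tax: $582.10 × 0.0214 = $12.46
SDI: $676.66 × 0.0071 = $4.80
OASDI: $676.66 × 0.0668 = $45.20
State unemployment insurance (employee share): $676.66 × 0.001 = $0.68
Total deductions = $46.35 + $48.21 + $12.46 + $4.80 + $45.20 + $0.68 = $157.70
Net pay = $676.66 − $157.70 = $518.96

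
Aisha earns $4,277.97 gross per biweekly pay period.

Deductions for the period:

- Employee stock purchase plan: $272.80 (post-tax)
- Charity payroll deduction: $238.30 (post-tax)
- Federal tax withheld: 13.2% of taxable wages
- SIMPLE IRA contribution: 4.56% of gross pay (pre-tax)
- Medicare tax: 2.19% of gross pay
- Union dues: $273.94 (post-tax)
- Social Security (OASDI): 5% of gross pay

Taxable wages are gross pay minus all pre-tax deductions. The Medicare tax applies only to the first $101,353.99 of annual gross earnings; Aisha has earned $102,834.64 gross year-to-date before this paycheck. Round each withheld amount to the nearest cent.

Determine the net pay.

SIMPLE IRA contribution: $4,277.97 × 0.0456 = $195.08
Taxable wages = $4,277.97 − $195.08 = $4,082.89
Federal tax withheld: $4,082.89 × 0.132 = $538.94
Social Security (OASDI): $4,277.97 × 0.05 = $213.90
Medicare tax: annual cap $101,353.99 already reached (YTD $102,834.64), so $0.00
Employee stock purchase plan: $272.80
Union dues: $273.94
Charity payroll deduction: $238.30
Total deductions = $195.08 + $538.94 + $213.90 + $0.00 + $272.80 + $273.94 + $238.30 = $1,732.96
Net pay = $4,277.97 − $1,732.96 = $2,545.01

$2,545.01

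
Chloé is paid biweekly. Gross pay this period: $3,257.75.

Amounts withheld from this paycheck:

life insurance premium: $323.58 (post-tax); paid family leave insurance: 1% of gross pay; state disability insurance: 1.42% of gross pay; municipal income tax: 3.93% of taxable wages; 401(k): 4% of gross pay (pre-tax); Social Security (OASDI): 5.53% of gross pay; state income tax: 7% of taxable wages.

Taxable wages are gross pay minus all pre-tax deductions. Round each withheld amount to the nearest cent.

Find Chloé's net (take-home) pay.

$2,203.04

401(k): $3,257.75 × 0.04 = $130.31
Taxable wages = $3,257.75 − $130.31 = $3,127.44
Municipal income tax: $3,127.44 × 0.0393 = $122.91
State income tax: $3,127.44 × 0.07 = $218.92
Paid family leave insurance: $3,257.75 × 0.01 = $32.58
State disability insurance: $3,257.75 × 0.0142 = $46.26
Social Security (OASDI): $3,257.75 × 0.0553 = $180.15
Life insurance premium: $323.58
Total deductions = $130.31 + $122.91 + $218.92 + $32.58 + $46.26 + $180.15 + $323.58 = $1,054.71
Net pay = $3,257.75 − $1,054.71 = $2,203.04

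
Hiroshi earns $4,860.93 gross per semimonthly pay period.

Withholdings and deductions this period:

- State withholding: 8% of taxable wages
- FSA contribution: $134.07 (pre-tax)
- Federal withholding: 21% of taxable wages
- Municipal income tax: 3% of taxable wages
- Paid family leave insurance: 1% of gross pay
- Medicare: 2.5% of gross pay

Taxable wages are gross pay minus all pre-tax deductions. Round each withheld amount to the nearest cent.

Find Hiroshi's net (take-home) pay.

$3,044.13

FSA contribution: $134.07
Taxable wages = $4,860.93 − $134.07 = $4,726.86
State withholding: $4,726.86 × 0.08 = $378.15
Municipal income tax: $4,726.86 × 0.03 = $141.81
Federal withholding: $4,726.86 × 0.21 = $992.64
Paid family leave insurance: $4,860.93 × 0.01 = $48.61
Medicare: $4,860.93 × 0.025 = $121.52
Total deductions = $134.07 + $378.15 + $141.81 + $992.64 + $48.61 + $121.52 = $1,816.80
Net pay = $4,860.93 − $1,816.80 = $3,044.13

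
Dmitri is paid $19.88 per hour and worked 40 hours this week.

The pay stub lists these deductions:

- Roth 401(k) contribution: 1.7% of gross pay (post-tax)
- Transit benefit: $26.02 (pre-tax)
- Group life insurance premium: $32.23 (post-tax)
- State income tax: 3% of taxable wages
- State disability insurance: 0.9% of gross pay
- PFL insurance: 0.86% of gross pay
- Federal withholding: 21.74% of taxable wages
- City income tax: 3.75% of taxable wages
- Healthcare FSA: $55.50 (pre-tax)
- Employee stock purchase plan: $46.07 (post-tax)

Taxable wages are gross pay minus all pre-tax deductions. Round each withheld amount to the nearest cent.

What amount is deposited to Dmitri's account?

$404.54

Gross pay: 40 × $19.88 = $795.20
Transit benefit: $26.02
Healthcare FSA: $55.50
Pre-tax total = $26.02 + $55.50 = $81.52
Taxable wages = $795.20 − $81.52 = $713.68
State income tax: $713.68 × 0.03 = $21.41
Federal withholding: $713.68 × 0.2174 = $155.15
City income tax: $713.68 × 0.0375 = $26.76
State disability insurance: $795.20 × 0.009 = $7.16
PFL insurance: $795.20 × 0.0086 = $6.84
Group life insurance premium: $32.23
Roth 401(k) contribution: $795.20 × 0.017 = $13.52
Employee stock purchase plan: $46.07
Total deductions = $26.02 + $55.50 + $21.41 + $155.15 + $26.76 + $7.16 + $6.84 + $32.23 + $13.52 + $46.07 = $390.66
Net pay = $795.20 − $390.66 = $404.54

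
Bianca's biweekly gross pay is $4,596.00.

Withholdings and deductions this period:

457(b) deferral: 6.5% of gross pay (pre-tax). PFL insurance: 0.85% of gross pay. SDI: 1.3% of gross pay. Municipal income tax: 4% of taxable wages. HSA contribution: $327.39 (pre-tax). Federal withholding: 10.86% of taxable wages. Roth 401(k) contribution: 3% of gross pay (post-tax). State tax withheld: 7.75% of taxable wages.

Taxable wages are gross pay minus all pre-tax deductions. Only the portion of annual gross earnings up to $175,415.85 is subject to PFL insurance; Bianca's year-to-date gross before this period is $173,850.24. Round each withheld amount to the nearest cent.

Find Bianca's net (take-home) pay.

HSA contribution: $327.39
457(b) deferral: $4,596.00 × 0.065 = $298.74
Pre-tax total = $327.39 + $298.74 = $626.13
Taxable wages = $4,596.00 − $626.13 = $3,969.87
Federal withholding: $3,969.87 × 0.1086 = $431.13
Municipal income tax: $3,969.87 × 0.04 = $158.79
State tax withheld: $3,969.87 × 0.0775 = $307.66
SDI: $4,596.00 × 0.013 = $59.75
PFL insurance: only $175,415.85 − $173,850.24 = $1,565.61 of this check is subject → $1,565.61 × 0.0085 = $13.31
Roth 401(k) contribution: $4,596.00 × 0.03 = $137.88
Total deductions = $327.39 + $298.74 + $431.13 + $158.79 + $307.66 + $59.75 + $13.31 + $137.88 = $1,734.65
Net pay = $4,596.00 − $1,734.65 = $2,861.35

$2,861.35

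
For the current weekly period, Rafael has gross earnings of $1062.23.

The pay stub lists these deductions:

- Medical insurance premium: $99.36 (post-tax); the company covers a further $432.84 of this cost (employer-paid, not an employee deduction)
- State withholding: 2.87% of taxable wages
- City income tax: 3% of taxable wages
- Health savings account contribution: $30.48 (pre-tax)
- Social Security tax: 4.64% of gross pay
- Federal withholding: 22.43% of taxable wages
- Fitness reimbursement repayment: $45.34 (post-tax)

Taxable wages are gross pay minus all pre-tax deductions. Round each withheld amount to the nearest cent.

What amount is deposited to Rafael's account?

Health savings account contribution: $30.48
Taxable wages = $1062.23 − $30.48 = $1031.75
City income tax: $1031.75 × 0.03 = $30.95
State withholding: $1031.75 × 0.0287 = $29.61
Federal withholding: $1031.75 × 0.2243 = $231.42
Social Security tax: $1062.23 × 0.0464 = $49.29
Fitness reimbursement repayment: $45.34
Medical insurance premium: $99.36
(Employer's $432.84 toward medical insurance premium is not withheld from the employee.)
Total deductions = $30.48 + $30.95 + $29.61 + $231.42 + $49.29 + $45.34 + $99.36 = $516.45
Net pay = $1062.23 − $516.45 = $545.78

$545.78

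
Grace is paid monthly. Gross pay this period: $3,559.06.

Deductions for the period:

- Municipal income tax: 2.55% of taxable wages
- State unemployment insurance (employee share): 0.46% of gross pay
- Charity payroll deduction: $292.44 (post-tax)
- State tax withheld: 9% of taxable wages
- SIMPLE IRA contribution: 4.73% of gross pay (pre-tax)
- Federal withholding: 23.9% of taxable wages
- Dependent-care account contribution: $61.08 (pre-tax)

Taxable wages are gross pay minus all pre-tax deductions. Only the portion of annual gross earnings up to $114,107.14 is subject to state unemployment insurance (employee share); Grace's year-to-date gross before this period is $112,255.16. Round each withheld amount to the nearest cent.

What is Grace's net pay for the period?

$1,848.32

Dependent-care account contribution: $61.08
SIMPLE IRA contribution: $3,559.06 × 0.0473 = $168.34
Pre-tax total = $61.08 + $168.34 = $229.42
Taxable wages = $3,559.06 − $229.42 = $3,329.64
State tax withheld: $3,329.64 × 0.09 = $299.67
Municipal income tax: $3,329.64 × 0.0255 = $84.91
Federal withholding: $3,329.64 × 0.239 = $795.78
State unemployment insurance (employee share): only $114,107.14 − $112,255.16 = $1,851.98 of this check is subject → $1,851.98 × 0.0046 = $8.52
Charity payroll deduction: $292.44
Total deductions = $61.08 + $168.34 + $299.67 + $84.91 + $795.78 + $8.52 + $292.44 = $1,710.74
Net pay = $3,559.06 − $1,710.74 = $1,848.32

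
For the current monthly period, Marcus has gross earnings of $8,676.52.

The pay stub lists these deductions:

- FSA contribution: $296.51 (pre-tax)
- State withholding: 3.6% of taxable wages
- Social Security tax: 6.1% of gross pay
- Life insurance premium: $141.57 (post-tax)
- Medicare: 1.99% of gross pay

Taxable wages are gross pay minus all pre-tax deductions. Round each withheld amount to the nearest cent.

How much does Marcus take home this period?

FSA contribution: $296.51
Taxable wages = $8,676.52 − $296.51 = $8,380.01
State withholding: $8,380.01 × 0.036 = $301.68
Medicare: $8,676.52 × 0.0199 = $172.66
Social Security tax: $8,676.52 × 0.061 = $529.27
Life insurance premium: $141.57
Total deductions = $296.51 + $301.68 + $172.66 + $529.27 + $141.57 = $1,441.69
Net pay = $8,676.52 − $1,441.69 = $7,234.83

$7,234.83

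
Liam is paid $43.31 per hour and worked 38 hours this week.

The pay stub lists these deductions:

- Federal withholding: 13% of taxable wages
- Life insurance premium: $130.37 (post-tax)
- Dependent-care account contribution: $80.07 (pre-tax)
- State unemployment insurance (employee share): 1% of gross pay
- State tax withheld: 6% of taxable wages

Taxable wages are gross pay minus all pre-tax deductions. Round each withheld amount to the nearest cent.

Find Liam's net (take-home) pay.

Gross pay: 38 × $43.31 = $1645.78
Dependent-care account contribution: $80.07
Taxable wages = $1645.78 − $80.07 = $1565.71
State tax withheld: $1565.71 × 0.06 = $93.94
Federal withholding: $1565.71 × 0.13 = $203.54
State unemployment insurance (employee share): $1645.78 × 0.01 = $16.46
Life insurance premium: $130.37
Total deductions = $80.07 + $93.94 + $203.54 + $16.46 + $130.37 = $524.38
Net pay = $1645.78 − $524.38 = $1121.40

$1121.40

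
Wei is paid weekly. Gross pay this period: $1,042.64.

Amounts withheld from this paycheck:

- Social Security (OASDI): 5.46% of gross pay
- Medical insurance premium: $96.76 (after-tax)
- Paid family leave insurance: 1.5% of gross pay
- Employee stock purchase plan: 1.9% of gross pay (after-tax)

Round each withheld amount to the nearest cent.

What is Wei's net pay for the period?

$853.50

Paid family leave insurance: $1,042.64 × 0.015 = $15.64
Social Security (OASDI): $1,042.64 × 0.0546 = $56.93
Employee stock purchase plan: $1,042.64 × 0.019 = $19.81
Medical insurance premium: $96.76
Total deductions = $15.64 + $56.93 + $19.81 + $96.76 = $189.14
Net pay = $1,042.64 − $189.14 = $853.50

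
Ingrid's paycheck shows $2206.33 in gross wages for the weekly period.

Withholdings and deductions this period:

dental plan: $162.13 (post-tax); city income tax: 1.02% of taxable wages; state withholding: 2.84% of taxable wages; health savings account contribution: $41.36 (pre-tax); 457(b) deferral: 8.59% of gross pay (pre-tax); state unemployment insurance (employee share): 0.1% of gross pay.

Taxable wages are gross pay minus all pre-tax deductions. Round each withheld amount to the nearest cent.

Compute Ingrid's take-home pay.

$1734.86

457(b) deferral: $2206.33 × 0.0859 = $189.52
Health savings account contribution: $41.36
Pre-tax total = $189.52 + $41.36 = $230.88
Taxable wages = $2206.33 − $230.88 = $1975.45
State withholding: $1975.45 × 0.0284 = $56.10
City income tax: $1975.45 × 0.0102 = $20.15
State unemployment insurance (employee share): $2206.33 × 0.001 = $2.21
Dental plan: $162.13
Total deductions = $189.52 + $41.36 + $56.10 + $20.15 + $2.21 + $162.13 = $471.47
Net pay = $2206.33 − $471.47 = $1734.86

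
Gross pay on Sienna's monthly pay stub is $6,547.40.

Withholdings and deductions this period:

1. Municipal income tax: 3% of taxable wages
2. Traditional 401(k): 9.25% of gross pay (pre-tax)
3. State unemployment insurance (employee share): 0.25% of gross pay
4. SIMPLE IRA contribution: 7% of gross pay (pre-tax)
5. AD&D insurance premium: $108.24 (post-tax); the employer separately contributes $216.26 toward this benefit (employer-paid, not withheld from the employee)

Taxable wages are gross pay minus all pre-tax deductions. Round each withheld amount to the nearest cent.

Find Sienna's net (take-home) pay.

Traditional 401(k): $6,547.40 × 0.0925 = $605.63
SIMPLE IRA contribution: $6,547.40 × 0.07 = $458.32
Pre-tax total = $605.63 + $458.32 = $1,063.95
Taxable wages = $6,547.40 − $1,063.95 = $5,483.45
Municipal income tax: $5,483.45 × 0.03 = $164.50
State unemployment insurance (employee share): $6,547.40 × 0.0025 = $16.37
AD&D insurance premium: $108.24
(Employer's $216.26 toward AD&D insurance premium is not withheld from the employee.)
Total deductions = $605.63 + $458.32 + $164.50 + $16.37 + $108.24 = $1,353.06
Net pay = $6,547.40 − $1,353.06 = $5,194.34

$5,194.34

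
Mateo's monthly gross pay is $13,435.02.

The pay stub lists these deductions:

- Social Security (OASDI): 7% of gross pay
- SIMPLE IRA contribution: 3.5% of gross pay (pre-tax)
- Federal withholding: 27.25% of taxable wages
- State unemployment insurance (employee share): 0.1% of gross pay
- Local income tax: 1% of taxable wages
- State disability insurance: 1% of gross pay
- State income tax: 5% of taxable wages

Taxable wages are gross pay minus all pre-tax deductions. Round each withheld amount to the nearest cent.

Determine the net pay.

$7,565.75

SIMPLE IRA contribution: $13,435.02 × 0.035 = $470.23
Taxable wages = $13,435.02 − $470.23 = $12,964.79
Federal withholding: $12,964.79 × 0.2725 = $3,532.91
State income tax: $12,964.79 × 0.05 = $648.24
Local income tax: $12,964.79 × 0.01 = $129.65
State disability insurance: $13,435.02 × 0.01 = $134.35
State unemployment insurance (employee share): $13,435.02 × 0.001 = $13.44
Social Security (OASDI): $13,435.02 × 0.07 = $940.45
Total deductions = $470.23 + $3,532.91 + $648.24 + $129.65 + $134.35 + $13.44 + $940.45 = $5,869.27
Net pay = $13,435.02 − $5,869.27 = $7,565.75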